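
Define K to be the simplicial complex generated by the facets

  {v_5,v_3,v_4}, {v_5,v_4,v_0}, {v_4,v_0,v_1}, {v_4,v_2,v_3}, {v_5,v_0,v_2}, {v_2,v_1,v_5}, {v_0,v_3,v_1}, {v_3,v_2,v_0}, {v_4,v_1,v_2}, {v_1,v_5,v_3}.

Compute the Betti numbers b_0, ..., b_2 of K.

b_0 = 1, b_1 = 0, b_2 = 0.

We work with the vertex ordering v_0 < v_1 < v_2 < v_3 < v_4 < v_5. The simplices of K, each written with vertices in increasing order, are:

  0-simplices (6): [v_0], [v_1], [v_2], [v_3], [v_4], [v_5]
  1-simplices (15): (15 of them)
  2-simplices (10): [v_0,v_1,v_3], [v_0,v_1,v_4], [v_0,v_2,v_3], [v_0,v_2,v_5], [v_0,v_4,v_5], [v_1,v_2,v_4], [v_1,v_2,v_5], [v_1,v_3,v_5], [v_2,v_3,v_4], [v_3,v_4,v_5]

Hence C_0 ≅ Z^6, C_1 ≅ Z^15, C_2 ≅ Z^10.

∂_1: C_1 → C_0 sends each edge [p,q] (with p < q) to q − p.
The 6×15 boundary matrix has rank 5 and Smith normal form diag(1,1,1,1,1).

The boundary map ∂_2: C_2 → C_1 acts by ∂[p,q,r] = [q,r] − [p,r] + [p,q]. For instance
  ∂[v_0,v_1,v_3] = [v_1,v_3] − [v_0,v_3] + [v_0,v_1],
  ∂[v_1,v_2,v_5] = [v_2,v_5] − [v_1,v_5] + [v_1,v_2].
The 15×10 boundary matrix has rank 10 and Smith normal form diag(1,1,1,1,1,1,1,1,1,2).

From H_k ≅ ker(∂_k) / im(∂_{k+1}) we obtain:

  H_0: rank C_0 − rank ∂_1 = 6 − 5 = 1, and the invariant factors of ∂_1 are all 1, so H_0 = Z.
  H_1: rank ker ∂_1 − rank ∂_2 = (15 − 5) − 10 = 0, and ∂_2 has invariant factor 2 > 1, so H_1 = Z/2.
  H_2: rank ker ∂_2 − rank ∂_3 = (10 − 10) − 0 = 0, and there is no ∂_3, so H_2 = 0.

As a check, the Euler characteristic is 6 − 15 + 10 = 1, which agrees with 1 − 0 + 0 = 1.

Hence the Betti numbers are b_0 = 1, b_1 = 0, b_2 = 0.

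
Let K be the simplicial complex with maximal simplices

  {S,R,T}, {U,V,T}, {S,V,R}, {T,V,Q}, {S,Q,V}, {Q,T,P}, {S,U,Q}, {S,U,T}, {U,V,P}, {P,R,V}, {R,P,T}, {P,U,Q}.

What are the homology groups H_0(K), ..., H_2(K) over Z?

We work with the vertex ordering P < Q < R < S < T < U < V. The simplices of K, each written with vertices in increasing order, are:

  0-simplices (7): P, Q, R, S, T, U, V
  1-simplices (18): PQ, PR, PT, PU, PV, QS, QT, QU, QV, RS, RT, RV, ST, SU, SV, TU, TV, UV
  2-simplices (12): PQT, PQU, PRT, PRV, PUV, QSU, QSV, QTV, RST, RSV, STU, TUV

Hence C_0 ≅ Z^7, C_1 ≅ Z^18, C_2 ≅ Z^12.

Boundary ∂_1: C_1 → C_0 maps an edge to its endpoints' difference, ∂[p,q] = q − p. For instance
  ∂TU = U − T.
The 7×18 boundary matrix has rank 6 and Smith normal form diag(1,1,1,1,1,1).

The boundary map ∂_2: C_2 → C_1 sends each 2-simplex [p,q,r] to [q,r] − [p,r] + [p,q]. For instance
  ∂PRV = RV − PV + PR,
  ∂QTV = TV − QV + QT.
The 18×12 boundary matrix has rank 12 and Smith normal form diag(1,1,1,1,1,1,1,1,1,1,1,2).

Reading off H_k = ker ∂_k / im ∂_{k+1}:

  H_0: rank C_0 − rank ∂_1 = 7 − 6 = 1, and the invariant factors of ∂_1 are all 1, so H_0 ≅ Z.
  H_1: rank ker ∂_1 − rank ∂_2 = (18 − 6) − 12 = 0, and ∂_2 has invariant factor 2 > 1, so H_1 ≅ Z/2Z.
  H_2: rank ker ∂_2 − rank ∂_3 = (12 − 12) − 0 = 0, and there is no ∂_3, so H_2 ≅ 0.

As a check, the Euler characteristic is 7 − 18 + 12 = 1, which agrees with 1 − 0 + 0 = 1.

H_0 = Z,  H_1 = Z/2Z,  H_2 = 0.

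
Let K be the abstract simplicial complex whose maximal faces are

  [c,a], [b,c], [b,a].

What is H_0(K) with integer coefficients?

Fix the vertex order a < b < c and write every simplex with vertices in increasing order. Then dim K = 1 and the simplices of K are:

  0-simplices (3): a, b, c
  1-simplices (3): ab, ac, bc

Hence C_0 ≅ Z^3, C_1 ≅ Z^3.

The boundary map ∂_1: C_1 → C_0 is given by ∂[p,q] = [q] − [p].
This gives a 3×3 integer matrix of rank 2; reducing to Smith normal form yields diagonal entries (1,1).

Reading off H_k = ker ∂_k / im ∂_{k+1}:

  H_0: rank C_0 − rank ∂_1 = 3 − 2 = 1, and the invariant factors of ∂_1 are all 1, so H_0 ≅ Z.

H_0 = Z.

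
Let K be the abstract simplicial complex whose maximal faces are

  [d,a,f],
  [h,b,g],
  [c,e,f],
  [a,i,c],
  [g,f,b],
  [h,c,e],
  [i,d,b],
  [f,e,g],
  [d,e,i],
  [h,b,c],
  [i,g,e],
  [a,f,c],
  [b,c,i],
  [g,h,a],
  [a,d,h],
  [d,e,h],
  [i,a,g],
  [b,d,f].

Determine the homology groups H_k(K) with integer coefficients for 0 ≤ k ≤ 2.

We work with the vertex ordering a < b < c < d < e < f < g < h < i. The simplices of K, each written with vertices in increasing order, are:

  0-simplices (9): a, b, c, d, e, f, g, h, i
  1-simplices (27): ac, ad, af, ag, ah, ai, bc, bd, bf, bg, bh, bi, ce, cf, ch, ci, de, df, dh, di, ef, eg, eh, ei, fg, gh, gi
  2-simplices (18): acf, aci, adf, adh, agh, agi, bch, bci, bdf, bdi, bfg, bgh, cef, ceh, deh, dei, efg, egi

so the chain groups are C_0 ≅ Z^9, C_1 ≅ Z^27, C_2 ≅ Z^18.

∂_1: C_1 → C_0 maps an edge to its endpoints' difference, ∂[p,q] = q − p. For instance
  ∂bg = g − b.
As a 9×27 matrix over Z this has rank 8, with invariant factors (1,1,1,1,1,1,1,1).

Boundary ∂_2: C_2 → C_1 maps a triangle to the signed sum of its edges. For instance
  ∂aci = ci − ai + ac,
  ∂adh = dh − ah + ad.
As a 27×18 matrix over Z this has rank 17, with invariant factors (1,1,1,1,1,1,1,1,1,1,1,1,1,1,1,1,1).

From H_k ≅ ker(∂_k) / im(∂_{k+1}) we obtain:

  H_0: rank C_0 − rank ∂_1 = 9 − 8 = 1, and the invariant factors of ∂_1 are all 1, so H_0 ≅ Z.
  H_1: rank ker ∂_1 − rank ∂_2 = (27 − 8) − 17 = 2, and the invariant factors of ∂_2 are all 1, so H_1 ≅ Z^2.
  H_2: rank ker ∂_2 − rank ∂_3 = (18 − 17) − 0 = 1, and there is no ∂_3, so H_2 ≅ Z.

As a check, the Euler characteristic is 9 − 27 + 18 = 0, which agrees with 1 − 2 + 1 = 0.

H_0 ≅ Z,  H_1 ≅ Z^2,  H_2 ≅ Z.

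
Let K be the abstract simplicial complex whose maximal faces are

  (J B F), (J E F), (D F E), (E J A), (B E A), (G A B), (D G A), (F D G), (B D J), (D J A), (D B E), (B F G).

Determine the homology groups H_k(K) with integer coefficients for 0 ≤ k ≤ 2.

H_0 ≅ Z,  H_1 ≅ Z_2,  H_2 = 0.

Order the vertices as A < B < D < E < F < G < J. Listing each simplex with vertices in this order, K has dimension 2 with simplices:

  0-simplices (7): A, B, D, E, F, G, J
  1-simplices (18): AB, AD, AE, AG, AJ, BD, BE, BF, BG, BJ, DE, DF, DG, DJ, EF, EJ, FG, FJ
  2-simplices (12): ABE, ABG, ADG, ADJ, AEJ, BDE, BDJ, BFG, BFJ, DEF, DFG, EFJ

so the chain groups are C_0 ≅ Z^7, C_1 ≅ Z^18, C_2 ≅ Z^12.

∂_1: C_1 → C_0 maps an edge to its endpoints' difference, ∂[p,q] = q − p. For instance
  ∂BF = F − B.
This gives a 7×18 integer matrix of rank 6; reducing to Smith normal form yields diagonal entries (1,1,1,1,1,1).

Boundary ∂_2: C_2 → C_1 acts by ∂[p,q,r] = [q,r] − [p,r] + [p,q]. For instance
  ∂AEJ = EJ − AJ + AE,
  ∂ABG = BG − AG + AB.
This gives a 18×12 integer matrix of rank 12; reducing to Smith normal form yields diagonal entries (1,1,1,1,1,1,1,1,1,1,1,2).

Reading off H_k = ker ∂_k / im ∂_{k+1}:

  H_0: rank C_0 − rank ∂_1 = 7 − 6 = 1, and the invariant factors of ∂_1 are all 1, so H_0 ≅ Z.
  H_1: rank ker ∂_1 − rank ∂_2 = (18 − 6) − 12 = 0, and ∂_2 has invariant factor 2 > 1, so H_1 ≅ Z_2.
  H_2: rank ker ∂_2 − rank ∂_3 = (12 − 12) − 0 = 0, and there is no ∂_3, so H_2 ≅ 0.

(K is a triangulation of the real projective plane RP^2.)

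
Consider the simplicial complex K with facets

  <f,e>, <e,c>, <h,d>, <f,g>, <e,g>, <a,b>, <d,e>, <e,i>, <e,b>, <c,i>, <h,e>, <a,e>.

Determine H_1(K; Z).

Take the total order a < b < c < d < e < f < g < h < i on the vertex set. Then K (dimension 1) consists of the simplices:

  0-simplices (9): a, b, c, d, e, f, g, h, i
  1-simplices (12): ab, ae, be, ce, ci, de, dh, ef, eg, eh, ei, fg

Hence C_0 ≅ Z^9, C_1 ≅ Z^12.

Boundary ∂_1: C_1 → C_0 maps an edge to its endpoints' difference, ∂[p,q] = q − p.
As a 9×12 matrix over Z this has rank 8, with invariant factors (1,1,1,1,1,1,1,1).

From H_k ≅ ker(∂_k) / im(∂_{k+1}) we obtain:

  H_1: rank ker ∂_1 − rank ∂_2 = (12 − 8) − 0 = 4, and there is no ∂_2, so H_1 = Z^4.

(K is a triangulation of a wedge of 4 circles.)

H_1 = Z^4.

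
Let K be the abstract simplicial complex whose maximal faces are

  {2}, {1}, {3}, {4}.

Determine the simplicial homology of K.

H_0 ≅ Z^4.

K has 4 vertices.
rank ∂_0 = 0, rank ∂_1 = 0 ⇒ b_0 = 4 − 0 − 0 = 4. So H_0 ≅ Z^4.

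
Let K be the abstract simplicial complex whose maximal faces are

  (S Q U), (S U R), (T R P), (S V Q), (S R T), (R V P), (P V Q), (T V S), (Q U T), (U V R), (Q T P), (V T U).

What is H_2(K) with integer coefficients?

Order the vertices as P < Q < R < S < T < U < V. Listing each simplex with vertices in this order, K has dimension 2 with simplices:

  0-simplices (7): P, Q, R, S, T, U, V
  1-simplices (18): PQ, PR, PT, PV, QS, QT, QU, QV, RS, RT, RU, RV, ST, SU, SV, TU, TV, UV
  2-simplices (12): PQT, PQV, PRT, PRV, QSU, QSV, QTU, RST, RSU, RUV, STV, TUV

so the chain groups are C_0 ≅ Z^7, C_1 ≅ Z^18, C_2 ≅ Z^12.

∂_1: C_1 → C_0 sends each edge [p,q] (with p < q) to q − p. For instance
  ∂QT = T − Q.
This gives a 7×18 integer matrix of rank 6; reducing to Smith normal form yields diagonal entries (1,1,1,1,1,1).

∂_2: C_2 → C_1 acts by ∂[p,q,r] = [q,r] − [p,r] + [p,q]. For instance
  ∂RSU = SU − RU + RS,
  ∂PQV = QV − PV + PQ.
As a 18×12 matrix over Z this has rank 12, with invariant factors (1,1,1,1,1,1,1,1,1,1,1,2).

From H_k ≅ ker(∂_k) / im(∂_{k+1}) we obtain:

  H_2: rank ker ∂_2 − rank ∂_3 = (12 − 12) − 0 = 0, and there is no ∂_3, so H_2 = 0.

H_2 ≅ 0.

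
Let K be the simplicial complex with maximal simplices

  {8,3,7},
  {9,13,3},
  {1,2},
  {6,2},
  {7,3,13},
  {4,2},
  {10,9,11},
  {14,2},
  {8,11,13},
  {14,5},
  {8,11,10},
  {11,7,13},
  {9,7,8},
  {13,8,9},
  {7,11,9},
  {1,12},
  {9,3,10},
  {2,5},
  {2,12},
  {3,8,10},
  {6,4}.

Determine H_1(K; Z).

Order the vertices as 1 < 2 < 3 < 4 < 5 < 6 < 7 < 8 < 9 < 10 < 11 < 12 < 13 < 14. Listing each simplex with vertices in this order, K has dimension 2 with simplices:

  0-simplices (14): [1], [2], [3], [4], [5], [6], [7], [8], [9], [10], [11], [12], [13], [14]
  1-simplices (27): (27 of them)
  2-simplices (12): [3,7,8], [3,7,13], [3,8,10], [3,9,10], [3,9,13], [7,8,9], [7,9,11], [7,11,13], [8,9,13], [8,10,11], [8,11,13], [9,10,11]

Hence C_0 ≅ Z^14, C_1 ≅ Z^27, C_2 ≅ Z^12.

∂_1: C_1 → C_0 maps an edge to its endpoints' difference, ∂[p,q] = q − p. For instance
  ∂[5,14] = [14] − [5].
As a 14×27 matrix over Z this has rank 12, with invariant factors (1,1,1,1,1,1,1,1,1,1,1,1).

Boundary ∂_2: C_2 → C_1 sends each 2-simplex [p,q,r] to [q,r] − [p,r] + [p,q]. For instance
  ∂[3,7,13] = [7,13] − [3,13] + [3,7],
  ∂[7,9,11] = [9,11] − [7,11] + [7,9].
The 27×12 boundary matrix has rank 12 and Smith normal form diag(1,1,1,1,1,1,1,1,1,1,1,2).

From H_k ≅ ker(∂_k) / im(∂_{k+1}) we obtain:

  H_1: rank ker ∂_1 − rank ∂_2 = (27 − 12) − 12 = 3, and ∂_2 has invariant factor 2 > 1, so H_1 ≅ Z^3 ⊕ Z/2.

H_1 = Z^3 ⊕ Z/2.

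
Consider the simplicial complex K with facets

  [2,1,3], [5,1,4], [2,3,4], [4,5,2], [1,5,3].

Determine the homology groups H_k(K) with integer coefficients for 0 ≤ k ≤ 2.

Order the vertices as 1 < 2 < 3 < 4 < 5. Listing each simplex with vertices in this order, K has dimension 2 with simplices:

  0-simplices (5): [1], [2], [3], [4], [5]
  1-simplices (10): [1,2], [1,3], [1,4], [1,5], [2,3], [2,4], [2,5], [3,4], [3,5], [4,5]
  2-simplices (5): [1,2,3], [1,3,5], [1,4,5], [2,3,4], [2,4,5]

so the chain groups are C_0 ≅ Z^5, C_1 ≅ Z^10, C_2 ≅ Z^5.

Boundary ∂_1: C_1 → C_0 maps an edge to its endpoints' difference, ∂[p,q] = q − p.
The 5×10 boundary matrix has rank 4 and Smith normal form diag(1,1,1,1).

Boundary ∂_2: C_2 → C_1 maps a triangle to the signed sum of its edges. For instance
  ∂[1,2,3] = [2,3] − [1,3] + [1,2],
  ∂[1,3,5] = [3,5] − [1,5] + [1,3].
The resulting 10×5 matrix has rank 5, and its Smith normal form has invariant factors (1,1,1,1,1).

Now H_k = ker ∂_k / im ∂_{k+1}, so:

  H_0: rank C_0 − rank ∂_1 = 5 − 4 = 1, and the invariant factors of ∂_1 are all 1, so H_0 = Z.
  H_1: rank ker ∂_1 − rank ∂_2 = (10 − 4) − 5 = 1, and the invariant factors of ∂_2 are all 1, so H_1 = Z.
  H_2: rank ker ∂_2 − rank ∂_3 = (5 − 5) − 0 = 0, and there is no ∂_3, so H_2 = 0.

H_0 = Z,  H_1 = Z,  H_2 = 0.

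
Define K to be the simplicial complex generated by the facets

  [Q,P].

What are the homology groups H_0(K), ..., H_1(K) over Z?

H_0 = Z,  H_1 = 0.

Order the vertices as P < Q. Listing each simplex with vertices in this order, K has dimension 1 with simplices:

  0-simplices (2): P, Q
  1-simplices (1): PQ

Hence C_0 ≅ Z^2, C_1 ≅ Z^1.

The boundary map ∂_1: C_1 → C_0 maps an edge to its endpoints' difference, ∂[p,q] = q − p. For instance
  ∂PQ = Q − P.
The resulting 2×1 matrix has rank 1, and its Smith normal form has invariant factors (1).

Now H_k = ker ∂_k / im ∂_{k+1}, so:

  H_0: rank C_0 − rank ∂_1 = 2 − 1 = 1, and the invariant factors of ∂_1 are all 1, so H_0 ≅ Z.
  H_1: rank ker ∂_1 − rank ∂_2 = (1 − 1) − 0 = 0, and there is no ∂_2, so H_1 ≅ 0.

As a check, the Euler characteristic is 2 − 1 = 1, which agrees with 1 − 0 = 1.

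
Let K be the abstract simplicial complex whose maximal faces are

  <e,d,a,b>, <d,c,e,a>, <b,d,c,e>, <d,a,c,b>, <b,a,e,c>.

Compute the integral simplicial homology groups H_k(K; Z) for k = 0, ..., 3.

H_0 = Z,  H_1 = 0,  H_2 = 0,  H_3 = Z.

Order the vertices as a < b < c < d < e. Listing each simplex with vertices in this order, K has dimension 3 with simplices:

  0-simplices (5): a, b, c, d, e
  1-simplices (10): ab, ac, ad, ae, bc, bd, be, cd, ce, de
  2-simplices (10): abc, abd, abe, acd, ace, ade, bcd, bce, bde, cde
  3-simplices (5): abcd, abce, abde, acde, bcde

giving chain groups C_0 ≅ Z^5, C_1 ≅ Z^10, C_2 ≅ Z^10, C_3 ≅ Z^5.

The boundary map ∂_1: C_1 → C_0 is given by ∂[p,q] = [q] − [p]. For instance
  ∂ad = d − a.
The resulting 5×10 matrix has rank 4, and its Smith normal form has invariant factors (1,1,1,1).

∂_2: C_2 → C_1 maps a triangle to the signed sum of its edges. For instance
  ∂bde = de − be + bd,
  ∂acd = cd − ad + ac.
The 10×10 boundary matrix has rank 6 and Smith normal form diag(1,1,1,1,1,1).

∂_3: C_3 → C_2 sends each 3-simplex σ to the alternating sum Σ_i (−1)^i (σ with its i-th vertex removed). For instance
  ∂abde = bde − ade + abe − abd,
  ∂bcde = cde − bde + bce − bcd.
The 10×5 boundary matrix has rank 4 and Smith normal form diag(1,1,1,1).

Computing H_k = (kernel of ∂_k) / (image of ∂_{k+1}):

  H_0: rank C_0 − rank ∂_1 = 5 − 4 = 1, and the invariant factors of ∂_1 are all 1, so H_0 = Z.
  H_1: rank ker ∂_1 − rank ∂_2 = (10 − 4) − 6 = 0, and the invariant factors of ∂_2 are all 1, so H_1 = 0.
  H_2: rank ker ∂_2 − rank ∂_3 = (10 − 6) − 4 = 0, and the invariant factors of ∂_3 are all 1, so H_2 = 0.
  H_3: rank ker ∂_3 − rank ∂_4 = (5 − 4) − 0 = 1, and there is no ∂_4, so H_3 = Z.

As a check, the Euler characteristic is 5 − 10 + 10 − 5 = 0, which agrees with 1 − 0 + 0 − 1 = 0.
(K is a triangulation of the 3-sphere S^3.)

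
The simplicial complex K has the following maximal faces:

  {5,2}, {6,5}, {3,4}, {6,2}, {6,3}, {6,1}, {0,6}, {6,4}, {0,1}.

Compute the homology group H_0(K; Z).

We work with the vertex ordering 0 < 1 < 2 < 3 < 4 < 5 < 6. The simplices of K, each written with vertices in increasing order, are:

  0-simplices (7): [0], [1], [2], [3], [4], [5], [6]
  1-simplices (9): [0,1], [0,6], [1,6], [2,5], [2,6], [3,4], [3,6], [4,6], [5,6]

so the chain groups are C_0 ≅ Z^7, C_1 ≅ Z^9.

Boundary ∂_1: C_1 → C_0 sends each edge [p,q] (with p < q) to q − p.
As a 7×9 matrix over Z this has rank 6, with invariant factors (1,1,1,1,1,1).

From H_k ≅ ker(∂_k) / im(∂_{k+1}) we obtain:

  H_0: rank C_0 − rank ∂_1 = 7 − 6 = 1, and the invariant factors of ∂_1 are all 1, so H_0 ≅ Z.

H_0 ≅ Z.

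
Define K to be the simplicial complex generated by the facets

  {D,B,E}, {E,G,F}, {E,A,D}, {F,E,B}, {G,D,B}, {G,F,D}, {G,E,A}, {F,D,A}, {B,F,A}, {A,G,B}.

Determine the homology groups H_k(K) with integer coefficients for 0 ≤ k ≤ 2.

H_0 = Z,  H_1 = Z/2,  H_2 = 0.

Order the vertices as A < B < D < E < F < G. Listing each simplex with vertices in this order, K has dimension 2 with simplices:

  0-simplices (6): A, B, D, E, F, G
  1-simplices (15): AB, AD, AE, AF, AG, BD, BE, BF, BG, DE, DF, DG, EF, EG, FG
  2-simplices (10): ABF, ABG, ADE, ADF, AEG, BDE, BDG, BEF, DFG, EFG

giving chain groups C_0 ≅ Z^6, C_1 ≅ Z^15, C_2 ≅ Z^10.

The boundary map ∂_1: C_1 → C_0 is given by ∂[p,q] = [q] − [p]. For instance
  ∂BD = D − B.
This gives a 6×15 integer matrix of rank 5; reducing to Smith normal form yields diagonal entries (1,1,1,1,1).

The boundary map ∂_2: C_2 → C_1 acts by ∂[p,q,r] = [q,r] − [p,r] + [p,q]. For instance
  ∂AEG = EG − AG + AE,
  ∂BEF = EF − BF + BE.
The 15×10 boundary matrix has rank 10 and Smith normal form diag(1,1,1,1,1,1,1,1,1,2).

From H_k ≅ ker(∂_k) / im(∂_{k+1}) we obtain:

  H_0: rank C_0 − rank ∂_1 = 6 − 5 = 1, and the invariant factors of ∂_1 are all 1, so H_0 = Z.
  H_1: rank ker ∂_1 − rank ∂_2 = (15 − 5) − 10 = 0, and ∂_2 has invariant factor 2 > 1, so H_1 = Z/2.
  H_2: rank ker ∂_2 − rank ∂_3 = (10 − 10) − 0 = 0, and there is no ∂_3, so H_2 = 0.

(K is a triangulation of the real projective plane RP^2.)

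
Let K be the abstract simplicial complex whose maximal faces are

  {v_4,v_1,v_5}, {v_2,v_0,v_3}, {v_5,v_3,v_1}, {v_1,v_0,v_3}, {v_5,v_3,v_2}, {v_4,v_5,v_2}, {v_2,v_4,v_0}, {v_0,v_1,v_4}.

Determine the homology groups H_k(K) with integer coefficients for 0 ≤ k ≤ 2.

H_0 = Z,  H_1 = 0,  H_2 = Z.

We work with the vertex ordering v_0 < v_1 < v_2 < v_3 < v_4 < v_5. The simplices of K, each written with vertices in increasing order, are:

  0-simplices (6): [v_0], [v_1], [v_2], [v_3], [v_4], [v_5]
  1-simplices (12): [v_0,v_1], [v_0,v_2], [v_0,v_3], [v_0,v_4], [v_1,v_3], [v_1,v_4], [v_1,v_5], [v_2,v_3], [v_2,v_4], [v_2,v_5], [v_3,v_5], [v_4,v_5]
  2-simplices (8): [v_0,v_1,v_3], [v_0,v_1,v_4], [v_0,v_2,v_3], [v_0,v_2,v_4], [v_1,v_3,v_5], [v_1,v_4,v_5], [v_2,v_3,v_5], [v_2,v_4,v_5]

giving chain groups C_0 ≅ Z^6, C_1 ≅ Z^12, C_2 ≅ Z^8.

Boundary ∂_1: C_1 → C_0 is given by ∂[p,q] = [q] − [p].
This gives a 6×12 integer matrix of rank 5; reducing to Smith normal form yields diagonal entries (1,1,1,1,1).

The boundary map ∂_2: C_2 → C_1 acts by ∂[p,q,r] = [q,r] − [p,r] + [p,q]. For instance
  ∂[v_1,v_4,v_5] = [v_4,v_5] − [v_1,v_5] + [v_1,v_4],
  ∂[v_2,v_4,v_5] = [v_4,v_5] − [v_2,v_5] + [v_2,v_4].
The 12×8 boundary matrix has rank 7 and Smith normal form diag(1,1,1,1,1,1,1).

Computing H_k = (kernel of ∂_k) / (image of ∂_{k+1}):

  H_0: rank C_0 − rank ∂_1 = 6 − 5 = 1, and the invariant factors of ∂_1 are all 1, so H_0 = Z.
  H_1: rank ker ∂_1 − rank ∂_2 = (12 − 5) − 7 = 0, and the invariant factors of ∂_2 are all 1, so H_1 = 0.
  H_2: rank ker ∂_2 − rank ∂_3 = (8 − 7) − 0 = 1, and there is no ∂_3, so H_2 = Z.

As a check, the Euler characteristic is 6 − 12 + 8 = 2, which agrees with 1 − 0 + 1 = 2.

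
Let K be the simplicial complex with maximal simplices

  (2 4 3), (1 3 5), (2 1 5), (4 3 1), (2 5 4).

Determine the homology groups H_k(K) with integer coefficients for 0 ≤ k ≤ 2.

H_0 = Z,  H_1 = Z,  H_2 = 0.

Order the vertices as 1 < 2 < 3 < 4 < 5. Listing each simplex with vertices in this order, K has dimension 2 with simplices:

  0-simplices (5): [1], [2], [3], [4], [5]
  1-simplices (10): [1,2], [1,3], [1,4], [1,5], [2,3], [2,4], [2,5], [3,4], [3,5], [4,5]
  2-simplices (5): [1,2,5], [1,3,4], [1,3,5], [2,3,4], [2,4,5]

Hence C_0 ≅ Z^5, C_1 ≅ Z^10, C_2 ≅ Z^5.

∂_1: C_1 → C_0 is given by ∂[p,q] = [q] − [p]. For instance
  ∂[1,3] = [3] − [1].
The 5×10 boundary matrix has rank 4 and Smith normal form diag(1,1,1,1).

Boundary ∂_2: C_2 → C_1 sends each 2-simplex [p,q,r] to [q,r] − [p,r] + [p,q]. For instance
  ∂[2,3,4] = [3,4] − [2,4] + [2,3],
  ∂[1,3,4] = [3,4] − [1,4] + [1,3].
As a 10×5 matrix over Z this has rank 5, with invariant factors (1,1,1,1,1).

From H_k ≅ ker(∂_k) / im(∂_{k+1}) we obtain:

  H_0: rank C_0 − rank ∂_1 = 5 − 4 = 1, and the invariant factors of ∂_1 are all 1, so H_0 = Z.
  H_1: rank ker ∂_1 − rank ∂_2 = (10 − 4) − 5 = 1, and the invariant factors of ∂_2 are all 1, so H_1 = Z.
  H_2: rank ker ∂_2 − rank ∂_3 = (5 − 5) − 0 = 0, and there is no ∂_3, so H_2 = 0.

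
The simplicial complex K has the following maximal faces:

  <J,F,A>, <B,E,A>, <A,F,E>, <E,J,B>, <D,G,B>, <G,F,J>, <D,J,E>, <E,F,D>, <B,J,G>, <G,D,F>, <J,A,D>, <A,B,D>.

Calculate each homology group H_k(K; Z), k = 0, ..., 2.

H_0 ≅ Z,  H_1 ≅ Z_2,  H_2 = 0.

We work with the vertex ordering A < B < D < E < F < G < J. The simplices of K, each written with vertices in increasing order, are:

  0-simplices (7): A, B, D, E, F, G, J
  1-simplices (18): AB, AD, AE, AF, AJ, BD, BE, BG, BJ, DE, DF, DG, DJ, EF, EJ, FG, FJ, GJ
  2-simplices (12): ABD, ABE, ADJ, AEF, AFJ, BDG, BEJ, BGJ, DEF, DEJ, DFG, FGJ

Hence C_0 ≅ Z^7, C_1 ≅ Z^18, C_2 ≅ Z^12.

The boundary map ∂_1: C_1 → C_0 maps an edge to its endpoints' difference, ∂[p,q] = q − p. For instance
  ∂AD = D − A.
As a 7×18 matrix over Z this has rank 6, with invariant factors (1,1,1,1,1,1).

The boundary map ∂_2: C_2 → C_1 maps a triangle to the signed sum of its edges. For instance
  ∂BGJ = GJ − BJ + BG,
  ∂AFJ = FJ − AJ + AF.
The 18×12 boundary matrix has rank 12 and Smith normal form diag(1,1,1,1,1,1,1,1,1,1,1,2).

Reading off H_k = ker ∂_k / im ∂_{k+1}:

  H_0: rank C_0 − rank ∂_1 = 7 − 6 = 1, and the invariant factors of ∂_1 are all 1, so H_0 = Z.
  H_1: rank ker ∂_1 − rank ∂_2 = (18 − 6) − 12 = 0, and ∂_2 has invariant factor 2 > 1, so H_1 = Z_2.
  H_2: rank ker ∂_2 − rank ∂_3 = (12 − 12) − 0 = 0, and there is no ∂_3, so H_2 = 0.

As a check, the Euler characteristic is 7 − 18 + 12 = 1, which agrees with 1 − 0 + 0 = 1.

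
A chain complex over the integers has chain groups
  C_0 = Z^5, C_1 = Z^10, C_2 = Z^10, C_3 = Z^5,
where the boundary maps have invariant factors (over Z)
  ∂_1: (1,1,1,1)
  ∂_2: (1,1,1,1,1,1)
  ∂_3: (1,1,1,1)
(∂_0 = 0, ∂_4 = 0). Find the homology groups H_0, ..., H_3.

H_0 = Z,  H_1 = 0,  H_2 = 0,  H_3 = Z.

H_0: b_0 = 5 − 0 − 4 = 1; torsion from ∂_1 factors > 1: none. So H_0 = Z.
H_1: b_1 = 10 − 4 − 6 = 0; torsion from ∂_2 factors > 1: none. So H_1 = 0.
H_2: b_2 = 10 − 6 − 4 = 0; torsion from ∂_3 factors > 1: none. So H_2 = 0.
H_3: b_3 = 5 − 4 − 0 = 1; torsion from ∂_4 factors > 1: none. So H_3 = Z.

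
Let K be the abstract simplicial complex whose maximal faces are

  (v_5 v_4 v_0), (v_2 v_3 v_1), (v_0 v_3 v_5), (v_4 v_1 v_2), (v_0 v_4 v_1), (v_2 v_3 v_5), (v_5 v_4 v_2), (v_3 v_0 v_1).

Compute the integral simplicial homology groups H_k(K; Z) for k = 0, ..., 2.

H_0 ≅ Z,  H_1 = 0,  H_2 ≅ Z.

K has 6 vertices, 12 edges, 8 triangles.
rank ∂_0 = 0, rank ∂_1 = 5 ⇒ b_0 = 6 − 0 − 5 = 1; all invariant factors of ∂_1 are 1 so no torsion. So H_0 ≅ Z.
rank ∂_1 = 5, rank ∂_2 = 7 ⇒ b_1 = 12 − 5 − 7 = 0; all invariant factors of ∂_2 are 1 so no torsion. So H_1 ≅ 0.
rank ∂_2 = 7, rank ∂_3 = 0 ⇒ b_2 = 8 − 7 − 0 = 1. So H_2 ≅ Z.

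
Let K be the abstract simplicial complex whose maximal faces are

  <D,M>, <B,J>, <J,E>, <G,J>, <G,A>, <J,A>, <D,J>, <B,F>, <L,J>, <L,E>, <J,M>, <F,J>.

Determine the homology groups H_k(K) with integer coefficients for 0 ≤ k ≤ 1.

H_0 ≅ Z,  H_1 ≅ Z^4.

Fix the vertex order A < B < D < E < F < G < J < L < M and write every simplex with vertices in increasing order. Then dim K = 1 and the simplices of K are:

  0-simplices (9): A, B, D, E, F, G, J, L, M
  1-simplices (12): AG, AJ, BF, BJ, DJ, DM, EJ, EL, FJ, GJ, JL, JM

giving chain groups C_0 ≅ Z^9, C_1 ≅ Z^12.

The boundary map ∂_1: C_1 → C_0 is given by ∂[p,q] = [q] − [p].
The resulting 9×12 matrix has rank 8, and its Smith normal form has invariant factors (1,1,1,1,1,1,1,1).

From H_k ≅ ker(∂_k) / im(∂_{k+1}) we obtain:

  H_0: rank C_0 − rank ∂_1 = 9 − 8 = 1, and the invariant factors of ∂_1 are all 1, so H_0 = Z.
  H_1: rank ker ∂_1 − rank ∂_2 = (12 − 8) − 0 = 4, and there is no ∂_2, so H_1 = Z^4.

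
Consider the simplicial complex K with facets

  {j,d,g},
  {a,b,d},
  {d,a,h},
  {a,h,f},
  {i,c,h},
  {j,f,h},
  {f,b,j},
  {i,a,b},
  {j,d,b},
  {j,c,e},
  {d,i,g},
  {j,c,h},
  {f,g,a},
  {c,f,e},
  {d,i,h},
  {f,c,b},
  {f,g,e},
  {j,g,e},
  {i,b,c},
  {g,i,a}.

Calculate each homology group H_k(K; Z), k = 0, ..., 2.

H_0 ≅ Z,  H_1 ≅ Z × Z/2,  H_2 = 0.

We work with the vertex ordering a < b < c < d < e < f < g < h < i < j. The simplices of K, each written with vertices in increasing order, are:

  0-simplices (10): a, b, c, d, e, f, g, h, i, j
  1-simplices (30): ab, ad, af, ag, ah, ai, bc, bd, bf, bi, bj, ce, cf, ch, ci, cj, dg, dh, di, dj, ef, eg, ej, fg, fh, fj, gi, gj, hi, hj
  2-simplices (20): abd, abi, adh, afg, afh, agi, bcf, bci, bdj, bfj, cef, cej, chi, chj, dgi, dgj, dhi, efg, egj, fhj

so the chain groups are C_0 ≅ Z^10, C_1 ≅ Z^30, C_2 ≅ Z^20.

The boundary map ∂_1: C_1 → C_0 maps an edge to its endpoints' difference, ∂[p,q] = q − p. For instance
  ∂hi = i − h.
The 10×30 boundary matrix has rank 9 and Smith normal form diag(1,1,1,1,1,1,1,1,1).

Boundary ∂_2: C_2 → C_1 maps a triangle to the signed sum of its edges. For instance
  ∂dgi = gi − di + dg,
  ∂cej = ej − cj + ce.
The resulting 30×20 matrix has rank 20, and its Smith normal form has invariant factors (1,1,1,1,1,1,1,1,1,1,1,1,1,1,1,1,1,1,1,2).

Reading off H_k = ker ∂_k / im ∂_{k+1}:

  H_0: rank C_0 − rank ∂_1 = 10 − 9 = 1, and the invariant factors of ∂_1 are all 1, so H_0 ≅ Z.
  H_1: rank ker ∂_1 − rank ∂_2 = (30 − 9) − 20 = 1, and ∂_2 has invariant factor 2 > 1, so H_1 ≅ Z × Z/2.
  H_2: rank ker ∂_2 − rank ∂_3 = (20 − 20) − 0 = 0, and there is no ∂_3, so H_2 ≅ 0.

As a check, the Euler characteristic is 10 − 30 + 20 = 0, which agrees with 1 − 1 + 0 = 0.
(K is a triangulation of the Klein bottle.)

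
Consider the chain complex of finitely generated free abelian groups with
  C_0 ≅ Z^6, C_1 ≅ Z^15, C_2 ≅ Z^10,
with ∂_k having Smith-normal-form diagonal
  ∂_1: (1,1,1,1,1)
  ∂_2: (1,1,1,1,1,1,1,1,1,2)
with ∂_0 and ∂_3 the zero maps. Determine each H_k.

H_0: b_0 = 6 − 0 − 5 = 1; torsion from ∂_1 factors > 1: none. So H_0 ≅ Z.
H_1: b_1 = 15 − 5 − 10 = 0; torsion from ∂_2 factors > 1: [2]. So H_1 ≅ Z/2Z.
H_2: b_2 = 10 − 10 − 0 = 0; torsion from ∂_3 factors > 1: none. So H_2 ≅ 0.

H_0 ≅ Z,  H_1 ≅ Z/2Z,  H_2 = 0.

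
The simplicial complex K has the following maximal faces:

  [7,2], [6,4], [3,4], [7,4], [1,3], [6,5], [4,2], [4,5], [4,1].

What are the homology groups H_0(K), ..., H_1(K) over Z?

H_0 ≅ Z,  H_1 ≅ Z^3.

Fix the vertex order 1 < 2 < 3 < 4 < 5 < 6 < 7 and write every simplex with vertices in increasing order. Then dim K = 1 and the simplices of K are:

  0-simplices (7): [1], [2], [3], [4], [5], [6], [7]
  1-simplices (9): [1,3], [1,4], [2,4], [2,7], [3,4], [4,5], [4,6], [4,7], [5,6]

giving chain groups C_0 ≅ Z^7, C_1 ≅ Z^9.

Boundary ∂_1: C_1 → C_0 is given by ∂[p,q] = [q] − [p].
As a 7×9 matrix over Z this has rank 6, with invariant factors (1,1,1,1,1,1).

Computing H_k = (kernel of ∂_k) / (image of ∂_{k+1}):

  H_0: rank C_0 − rank ∂_1 = 7 − 6 = 1, and the invariant factors of ∂_1 are all 1, so H_0 = Z.
  H_1: rank ker ∂_1 − rank ∂_2 = (9 − 6) − 0 = 3, and there is no ∂_2, so H_1 = Z^3.

(K is a triangulation of a wedge of 3 circles.)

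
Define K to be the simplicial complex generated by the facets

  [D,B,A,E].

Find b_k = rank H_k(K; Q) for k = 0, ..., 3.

b_0 = 1, b_1 = 0, b_2 = 0, b_3 = 0.

K has 4 vertices, 6 edges, 4 triangles, 1 3-simplex.
rank ∂_0 = 0, rank ∂_1 = 3 ⇒ b_0 = 4 − 0 − 3 = 1; all invariant factors of ∂_1 are 1 so no torsion. So H_0 = Z.
rank ∂_1 = 3, rank ∂_2 = 3 ⇒ b_1 = 6 − 3 − 3 = 0; all invariant factors of ∂_2 are 1 so no torsion. So H_1 = 0.
rank ∂_2 = 3, rank ∂_3 = 1 ⇒ b_2 = 4 − 3 − 1 = 0; all invariant factors of ∂_3 are 1 so no torsion. So H_2 = 0.
rank ∂_3 = 1, rank ∂_4 = 0 ⇒ b_3 = 1 − 1 − 0 = 0. So H_3 = 0.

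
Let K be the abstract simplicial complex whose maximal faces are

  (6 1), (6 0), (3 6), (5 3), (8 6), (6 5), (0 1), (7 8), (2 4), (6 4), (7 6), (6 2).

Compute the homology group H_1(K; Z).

Fix the vertex order 0 < 1 < 2 < 3 < 4 < 5 < 6 < 7 < 8 and write every simplex with vertices in increasing order. Then dim K = 1 and the simplices of K are:

  0-simplices (9): [0], [1], [2], [3], [4], [5], [6], [7], [8]
  1-simplices (12): [0,1], [0,6], [1,6], [2,4], [2,6], [3,5], [3,6], [4,6], [5,6], [6,7], [6,8], [7,8]

so the chain groups are C_0 ≅ Z^9, C_1 ≅ Z^12.

∂_1: C_1 → C_0 is given by ∂[p,q] = [q] − [p]. For instance
  ∂[0,6] = [6] − [0].
The resulting 9×12 matrix has rank 8, and its Smith normal form has invariant factors (1,1,1,1,1,1,1,1).

Now H_k = ker ∂_k / im ∂_{k+1}, so:

  H_1: rank ker ∂_1 − rank ∂_2 = (12 − 8) − 0 = 4, and there is no ∂_2, so H_1 = Z^4.

(K is a triangulation of a wedge of 4 circles.)

H_1 ≅ Z^4.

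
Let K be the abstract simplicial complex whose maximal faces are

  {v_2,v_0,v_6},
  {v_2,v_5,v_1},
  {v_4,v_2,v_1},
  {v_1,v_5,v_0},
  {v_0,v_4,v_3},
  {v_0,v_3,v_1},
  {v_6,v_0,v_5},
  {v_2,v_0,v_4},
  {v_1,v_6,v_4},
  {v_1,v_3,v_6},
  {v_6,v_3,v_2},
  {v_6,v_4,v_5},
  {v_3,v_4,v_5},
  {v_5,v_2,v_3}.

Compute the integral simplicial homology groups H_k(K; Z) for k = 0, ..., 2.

Fix the vertex order v_0 < v_1 < v_2 < v_3 < v_4 < v_5 < v_6 and write every simplex with vertices in increasing order. Then dim K = 2 and the simplices of K are:

  0-simplices (7): [v_0], [v_1], [v_2], [v_3], [v_4], [v_5], [v_6]
  1-simplices (21): (21 of them)
  2-simplices (14): (14 of them)

Hence C_0 ≅ Z^7, C_1 ≅ Z^21, C_2 ≅ Z^14.

Boundary ∂_1: C_1 → C_0 maps an edge to its endpoints' difference, ∂[p,q] = q − p. For instance
  ∂[v_0,v_3] = [v_3] − [v_0].
This gives a 7×21 integer matrix of rank 6; reducing to Smith normal form yields diagonal entries (1,1,1,1,1,1).

Boundary ∂_2: C_2 → C_1 acts by ∂[p,q,r] = [q,r] − [p,r] + [p,q]. For instance
  ∂[v_0,v_5,v_6] = [v_5,v_6] − [v_0,v_6] + [v_0,v_5],
  ∂[v_0,v_2,v_4] = [v_2,v_4] − [v_0,v_4] + [v_0,v_2].
As a 21×14 matrix over Z this has rank 13, with invariant factors (1,1,1,1,1,1,1,1,1,1,1,1,1).

From H_k ≅ ker(∂_k) / im(∂_{k+1}) we obtain:

  H_0: rank C_0 − rank ∂_1 = 7 − 6 = 1, and the invariant factors of ∂_1 are all 1, so H_0 ≅ Z.
  H_1: rank ker ∂_1 − rank ∂_2 = (21 − 6) − 13 = 2, and the invariant factors of ∂_2 are all 1, so H_1 ≅ Z^2.
  H_2: rank ker ∂_2 − rank ∂_3 = (14 − 13) − 0 = 1, and there is no ∂_3, so H_2 ≅ Z.

H_0 ≅ Z,  H_1 ≅ Z^2,  H_2 ≅ Z.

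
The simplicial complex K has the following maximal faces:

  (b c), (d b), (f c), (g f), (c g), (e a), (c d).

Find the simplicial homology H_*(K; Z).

Order the vertices as a < b < c < d < e < f < g. Listing each simplex with vertices in this order, K has dimension 1 with simplices:

  0-simplices (7): a, b, c, d, e, f, g
  1-simplices (7): ae, bc, bd, cd, cf, cg, fg

Hence C_0 ≅ Z^7, C_1 ≅ Z^7.

∂_1: C_1 → C_0 is given by ∂[p,q] = [q] − [p].
As a 7×7 matrix over Z this has rank 5, with invariant factors (1,1,1,1,1).

Reading off H_k = ker ∂_k / im ∂_{k+1}:

  H_0: rank C_0 − rank ∂_1 = 7 − 5 = 2, and the invariant factors of ∂_1 are all 1, so H_0 ≅ Z^2.
  H_1: rank ker ∂_1 − rank ∂_2 = (7 − 5) − 0 = 2, and there is no ∂_2, so H_1 ≅ Z^2.

H_0 ≅ Z^2,  H_1 ≅ Z^2.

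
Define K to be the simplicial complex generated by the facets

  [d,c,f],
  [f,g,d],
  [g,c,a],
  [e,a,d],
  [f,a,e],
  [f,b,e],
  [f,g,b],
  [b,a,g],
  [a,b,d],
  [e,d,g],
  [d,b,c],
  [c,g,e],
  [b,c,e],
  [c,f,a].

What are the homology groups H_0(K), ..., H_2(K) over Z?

Fix the vertex order a < b < c < d < e < f < g and write every simplex with vertices in increasing order. Then dim K = 2 and the simplices of K are:

  0-simplices (7): a, b, c, d, e, f, g
  1-simplices (21): ab, ac, ad, ae, af, ag, bc, bd, be, bf, bg, cd, ce, cf, cg, de, df, dg, ef, eg, fg
  2-simplices (14): abd, abg, acf, acg, ade, aef, bcd, bce, bef, bfg, cdf, ceg, deg, dfg

giving chain groups C_0 ≅ Z^7, C_1 ≅ Z^21, C_2 ≅ Z^14.

∂_1: C_1 → C_0 sends each edge [p,q] (with p < q) to q − p.
The resulting 7×21 matrix has rank 6, and its Smith normal form has invariant factors (1,1,1,1,1,1).

The boundary map ∂_2: C_2 → C_1 maps a triangle to the signed sum of its edges. For instance
  ∂bce = ce − be + bc,
  ∂bef = ef − bf + be.
This gives a 21×14 integer matrix of rank 13; reducing to Smith normal form yields diagonal entries (1,1,1,1,1,1,1,1,1,1,1,1,1).

Now H_k = ker ∂_k / im ∂_{k+1}, so:

  H_0: rank C_0 − rank ∂_1 = 7 − 6 = 1, and the invariant factors of ∂_1 are all 1, so H_0 ≅ Z.
  H_1: rank ker ∂_1 − rank ∂_2 = (21 − 6) − 13 = 2, and the invariant factors of ∂_2 are all 1, so H_1 ≅ Z^2.
  H_2: rank ker ∂_2 − rank ∂_3 = (14 − 13) − 0 = 1, and there is no ∂_3, so H_2 ≅ Z.

As a check, the Euler characteristic is 7 − 21 + 14 = 0, which agrees with 1 − 2 + 1 = 0.
(K is a triangulation of the torus T^2.)

H_0 = Z,  H_1 = Z^2,  H_2 = Z.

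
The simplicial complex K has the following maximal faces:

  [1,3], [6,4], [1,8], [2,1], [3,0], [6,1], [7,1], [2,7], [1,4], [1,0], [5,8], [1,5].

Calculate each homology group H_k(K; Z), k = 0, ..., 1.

Order the vertices as 0 < 1 < 2 < 3 < 4 < 5 < 6 < 7 < 8. Listing each simplex with vertices in this order, K has dimension 1 with simplices:

  0-simplices (9): [0], [1], [2], [3], [4], [5], [6], [7], [8]
  1-simplices (12): [0,1], [0,3], [1,2], [1,3], [1,4], [1,5], [1,6], [1,7], [1,8], [2,7], [4,6], [5,8]

so the chain groups are C_0 ≅ Z^9, C_1 ≅ Z^12.

The boundary map ∂_1: C_1 → C_0 sends each edge [p,q] (with p < q) to q − p. For instance
  ∂[0,1] = [1] − [0].
This gives a 9×12 integer matrix of rank 8; reducing to Smith normal form yields diagonal entries (1,1,1,1,1,1,1,1).

Computing H_k = (kernel of ∂_k) / (image of ∂_{k+1}):

  H_0: rank C_0 − rank ∂_1 = 9 − 8 = 1, and the invariant factors of ∂_1 are all 1, so H_0 ≅ Z.
  H_1: rank ker ∂_1 − rank ∂_2 = (12 − 8) − 0 = 4, and there is no ∂_2, so H_1 ≅ Z^4.

H_0 = Z,  H_1 = Z^4.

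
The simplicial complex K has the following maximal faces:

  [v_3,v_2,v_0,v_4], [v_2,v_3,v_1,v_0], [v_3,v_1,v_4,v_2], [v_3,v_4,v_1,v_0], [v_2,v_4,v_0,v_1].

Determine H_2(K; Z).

H_2 ≅ 0.

Take the total order v_0 < v_1 < v_2 < v_3 < v_4 on the vertex set. Then K (dimension 3) consists of the simplices:

  0-simplices (5): [v_0], [v_1], [v_2], [v_3], [v_4]
  1-simplices (10): [v_0,v_1], [v_0,v_2], [v_0,v_3], [v_0,v_4], [v_1,v_2], [v_1,v_3], [v_1,v_4], [v_2,v_3], [v_2,v_4], [v_3,v_4]
  2-simplices (10): [v_0,v_1,v_2], [v_0,v_1,v_3], [v_0,v_1,v_4], [v_0,v_2,v_3], [v_0,v_2,v_4], [v_0,v_3,v_4], [v_1,v_2,v_3], [v_1,v_2,v_4], [v_1,v_3,v_4], [v_2,v_3,v_4]
  3-simplices (5): [v_0,v_1,v_2,v_3], [v_0,v_1,v_2,v_4], [v_0,v_1,v_3,v_4], [v_0,v_2,v_3,v_4], [v_1,v_2,v_3,v_4]

Hence C_0 ≅ Z^5, C_1 ≅ Z^10, C_2 ≅ Z^10, C_3 ≅ Z^5.

Boundary ∂_1: C_1 → C_0 is given by ∂[p,q] = [q] − [p]. For instance
  ∂[v_1,v_3] = [v_3] − [v_1].
The 5×10 boundary matrix has rank 4 and Smith normal form diag(1,1,1,1).

The boundary map ∂_2: C_2 → C_1 sends each 2-simplex [p,q,r] to [q,r] − [p,r] + [p,q]. For instance
  ∂[v_0,v_2,v_4] = [v_2,v_4] − [v_0,v_4] + [v_0,v_2],
  ∂[v_0,v_2,v_3] = [v_2,v_3] − [v_0,v_3] + [v_0,v_2].
The 10×10 boundary matrix has rank 6 and Smith normal form diag(1,1,1,1,1,1).

The boundary map ∂_3: C_3 → C_2 sends each 3-simplex σ to the alternating sum Σ_i (−1)^i (σ with its i-th vertex removed). For instance
  ∂[v_1,v_2,v_3,v_4] = [v_2,v_3,v_4] − [v_1,v_3,v_4] + [v_1,v_2,v_4] − [v_1,v_2,v_3],
  ∂[v_0,v_1,v_3,v_4] = [v_1,v_3,v_4] − [v_0,v_3,v_4] + [v_0,v_1,v_4] − [v_0,v_1,v_3].
The resulting 10×5 matrix has rank 4, and its Smith normal form has invariant factors (1,1,1,1).

From H_k ≅ ker(∂_k) / im(∂_{k+1}) we obtain:

  H_2: rank ker ∂_2 − rank ∂_3 = (10 − 6) − 4 = 0, and the invariant factors of ∂_3 are all 1, so H_2 = 0.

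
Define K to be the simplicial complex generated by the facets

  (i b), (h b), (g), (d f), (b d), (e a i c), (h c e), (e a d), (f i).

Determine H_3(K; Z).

H_3 ≅ 0.

Take the total order a < b < c < d < e < f < g < h < i on the vertex set. Then K (dimension 3) consists of the simplices:

  0-simplices (9): a, b, c, d, e, f, g, h, i
  1-simplices (15): ac, ad, ae, ai, bd, bh, bi, ce, ch, ci, de, df, eh, ei, fi
  2-simplices (6): ace, aci, ade, aei, ceh, cei
  3-simplices (1): acei

Hence C_0 ≅ Z^9, C_1 ≅ Z^15, C_2 ≅ Z^6, C_3 ≅ Z^1.

The boundary map ∂_1: C_1 → C_0 is given by ∂[p,q] = [q] − [p].
This gives a 9×15 integer matrix of rank 7; reducing to Smith normal form yields diagonal entries (1,1,1,1,1,1,1).

Boundary ∂_2: C_2 → C_1 acts by ∂[p,q,r] = [q,r] − [p,r] + [p,q]. For instance
  ∂ade = de − ae + ad,
  ∂aei = ei − ai + ae.
This gives a 15×6 integer matrix of rank 5; reducing to Smith normal form yields diagonal entries (1,1,1,1,1).

The boundary map ∂_3: C_3 → C_2 sends each 3-simplex σ to the alternating sum Σ_i (−1)^i (σ with its i-th vertex removed). For instance
  ∂acei = cei − aei + aci − ace.
This gives a 6×1 integer matrix of rank 1; reducing to Smith normal form yields diagonal entries (1).

From H_k ≅ ker(∂_k) / im(∂_{k+1}) we obtain:

  H_3: rank ker ∂_3 − rank ∂_4 = (1 − 1) − 0 = 0, and there is no ∂_4, so H_3 ≅ 0.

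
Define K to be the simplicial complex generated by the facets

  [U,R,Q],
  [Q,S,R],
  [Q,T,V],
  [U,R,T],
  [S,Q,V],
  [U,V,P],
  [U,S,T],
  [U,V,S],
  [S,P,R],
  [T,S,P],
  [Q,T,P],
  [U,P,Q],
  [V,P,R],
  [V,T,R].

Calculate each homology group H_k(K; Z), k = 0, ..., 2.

We work with the vertex ordering P < Q < R < S < T < U < V. The simplices of K, each written with vertices in increasing order, are:

  0-simplices (7): P, Q, R, S, T, U, V
  1-simplices (21): PQ, PR, PS, PT, PU, PV, QR, QS, QT, QU, QV, RS, RT, RU, RV, ST, SU, SV, TU, TV, UV
  2-simplices (14): PQT, PQU, PRS, PRV, PST, PUV, QRS, QRU, QSV, QTV, RTU, RTV, STU, SUV

so the chain groups are C_0 ≅ Z^7, C_1 ≅ Z^21, C_2 ≅ Z^14.

Boundary ∂_1: C_1 → C_0 sends each edge [p,q] (with p < q) to q − p. For instance
  ∂RU = U − R.
As a 7×21 matrix over Z this has rank 6, with invariant factors (1,1,1,1,1,1).

∂_2: C_2 → C_1 maps a triangle to the signed sum of its edges. For instance
  ∂QTV = TV − QV + QT,
  ∂RTU = TU − RU + RT.
The 21×14 boundary matrix has rank 13 and Smith normal form diag(1,1,1,1,1,1,1,1,1,1,1,1,1).

From H_k ≅ ker(∂_k) / im(∂_{k+1}) we obtain:

  H_0: rank C_0 − rank ∂_1 = 7 − 6 = 1, and the invariant factors of ∂_1 are all 1, so H_0 = Z.
  H_1: rank ker ∂_1 − rank ∂_2 = (21 − 6) − 13 = 2, and the invariant factors of ∂_2 are all 1, so H_1 = Z^2.
  H_2: rank ker ∂_2 − rank ∂_3 = (14 − 13) − 0 = 1, and there is no ∂_3, so H_2 = Z.

H_0 = Z,  H_1 = Z^2,  H_2 = Z.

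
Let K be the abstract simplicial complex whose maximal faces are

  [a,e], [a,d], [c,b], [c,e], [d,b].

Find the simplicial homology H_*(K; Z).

Take the total order a < b < c < d < e on the vertex set. Then K (dimension 1) consists of the simplices:

  0-simplices (5): a, b, c, d, e
  1-simplices (5): ad, ae, bc, bd, ce

Hence C_0 ≅ Z^5, C_1 ≅ Z^5.

Boundary ∂_1: C_1 → C_0 is given by ∂[p,q] = [q] − [p]. For instance
  ∂ce = e − c.
The resulting 5×5 matrix has rank 4, and its Smith normal form has invariant factors (1,1,1,1).

Reading off H_k = ker ∂_k / im ∂_{k+1}:

  H_0: rank C_0 − rank ∂_1 = 5 − 4 = 1, and the invariant factors of ∂_1 are all 1, so H_0 = Z.
  H_1: rank ker ∂_1 − rank ∂_2 = (5 − 4) − 0 = 1, and there is no ∂_2, so H_1 = Z.

As a check, the Euler characteristic is 5 − 5 = 0, which agrees with 1 − 1 = 0.

H_0 = Z,  H_1 = Z.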